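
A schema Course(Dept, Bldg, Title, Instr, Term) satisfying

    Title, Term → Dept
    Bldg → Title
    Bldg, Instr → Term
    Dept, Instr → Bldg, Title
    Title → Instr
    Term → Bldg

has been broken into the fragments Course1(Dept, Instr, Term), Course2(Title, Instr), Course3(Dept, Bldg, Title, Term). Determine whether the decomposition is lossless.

Yes

Chase test. Columns are Dept, Bldg, Title, Instr, Term; row i has aⱼ where attribute j ∈ Coursei, else bᵢⱼ.
Initial tableau (one row per fragment):
  row 1: a1 b12 b13 a4 a5
  row 2: b21 b22 a3 a4 b25
  row 3: a1 a2 a3 b34 a5
Rows 2 and 3 agree on Title; apply Title→Instr and equate their Instr entries.
Rows 1 and 3 agree on Term; apply Term→Bldg and equate their Bldg entries.
Rows 1 and 3 agree on Bldg; apply Bldg→Title and equate their Title entries.
Row 1 is now all distinguished symbols — the join is lossless.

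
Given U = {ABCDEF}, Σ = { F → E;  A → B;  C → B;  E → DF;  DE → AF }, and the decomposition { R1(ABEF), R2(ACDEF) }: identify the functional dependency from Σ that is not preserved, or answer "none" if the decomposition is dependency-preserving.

Check C → B: no single fragment contains all of {BC}, and the restricted closure of {C} across the fragments never reaches {B}.
F → E is preserved.
A → B is preserved.
E → DF is preserved.
DE → AF is preserved.

C → B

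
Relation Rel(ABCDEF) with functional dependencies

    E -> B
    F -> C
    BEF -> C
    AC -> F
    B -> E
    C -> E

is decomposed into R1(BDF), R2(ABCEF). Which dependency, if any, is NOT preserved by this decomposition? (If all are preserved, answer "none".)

none

E → B lies within R2.
F → C lies within R2.
BEF → C lies within R2.
AC → F lies within R2.
B → E lies within R2.
C → E lies within R2.
Every dependency is enforceable on the fragments, so the decomposition is dependency-preserving.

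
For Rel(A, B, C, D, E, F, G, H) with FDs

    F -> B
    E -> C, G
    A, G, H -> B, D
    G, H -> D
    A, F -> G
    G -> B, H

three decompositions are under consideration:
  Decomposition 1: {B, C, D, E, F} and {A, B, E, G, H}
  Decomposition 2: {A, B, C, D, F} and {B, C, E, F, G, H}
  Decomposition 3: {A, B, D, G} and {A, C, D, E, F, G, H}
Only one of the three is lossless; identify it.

Decomposition 3

Decomposition 1: common = {B, E}, closure = {B, C, D, E, G, H} → lossy.
Decomposition 2: common = {B, C, F}, closure = {B, C, F} → lossy.
Decomposition 3: common = {A, D, G}, closure = {A, B, D, G, H} → lossless.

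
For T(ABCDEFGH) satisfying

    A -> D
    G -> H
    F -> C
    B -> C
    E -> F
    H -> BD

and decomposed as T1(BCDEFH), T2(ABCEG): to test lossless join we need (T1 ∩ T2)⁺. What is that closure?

BCEF

T1 ∩ T2 = {BCE}.
E → F applies, adding F
Closure: {BCEF}.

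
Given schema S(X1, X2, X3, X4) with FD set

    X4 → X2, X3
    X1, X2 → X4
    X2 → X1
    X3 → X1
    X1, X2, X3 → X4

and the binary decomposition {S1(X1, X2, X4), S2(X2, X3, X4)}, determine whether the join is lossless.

Yes

Common attributes: S1 ∩ S2 = {X2, X4}.
Closure of {X2, X4}: X4 → X2, X3 applies, adding X3; X2 → X1 applies, adding X1. So (X2, X4)⁺ = {X1, X2, X3, X4}.
This closure contains every attribute of S1, so S1 ∩ S2 → S1. The join is lossless.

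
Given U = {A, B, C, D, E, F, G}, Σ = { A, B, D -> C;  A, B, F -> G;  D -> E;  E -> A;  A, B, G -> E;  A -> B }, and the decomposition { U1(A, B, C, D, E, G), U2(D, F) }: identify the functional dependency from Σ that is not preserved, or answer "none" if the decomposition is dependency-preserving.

A, B, F -> G

Check A, B, F → G: no single fragment contains all of {A, B, F, G}, and the restricted closure of {A, B, F} across the fragments never reaches {G}.
A, B, D → C is preserved.
D → E is preserved.
E → A is preserved.
A, B, G → E is preserved.
A → B is preserved.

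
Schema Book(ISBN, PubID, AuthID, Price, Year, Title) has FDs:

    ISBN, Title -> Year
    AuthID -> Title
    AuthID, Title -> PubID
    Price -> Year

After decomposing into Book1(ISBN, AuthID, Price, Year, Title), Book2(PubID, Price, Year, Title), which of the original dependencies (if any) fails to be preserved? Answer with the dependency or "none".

Check AuthID, Title → PubID: no single fragment contains all of {PubID, AuthID, Title}, and the restricted closure of {AuthID, Title} across the fragments never reaches {PubID}.
ISBN, Title → Year is preserved.
AuthID → Title is preserved.
Price → Year is preserved.

AuthID, Title -> PubID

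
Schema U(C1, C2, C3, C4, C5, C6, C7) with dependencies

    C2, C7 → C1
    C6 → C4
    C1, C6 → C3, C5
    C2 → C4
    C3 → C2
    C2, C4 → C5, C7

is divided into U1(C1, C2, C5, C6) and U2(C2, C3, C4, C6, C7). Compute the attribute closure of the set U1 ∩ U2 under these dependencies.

U1 ∩ U2 = {C2, C6}.
C6 → C4 applies, adding C4
C2, C4 → C5, C7 applies, adding C5, C7
C2, C7 → C1 applies, adding C1
C1, C6 → C3, C5 applies, adding C3
Closure: {C1, C2, C3, C4, C5, C6, C7}.

C1, C2, C3, C4, C5, C6, C7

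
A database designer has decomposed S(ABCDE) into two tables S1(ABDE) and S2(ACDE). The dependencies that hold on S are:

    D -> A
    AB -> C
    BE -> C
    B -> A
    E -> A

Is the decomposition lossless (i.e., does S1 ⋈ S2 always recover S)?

Common attributes: S1 ∩ S2 = {ADE}.
No dependency enlarges {ADE}, so (ADE)⁺ = {ADE}.
The closure contains neither all of S1 = {ABDE} nor all of S2 = {ACDE}, so the common attributes are not a superkey of either fragment. The join is lossy.

No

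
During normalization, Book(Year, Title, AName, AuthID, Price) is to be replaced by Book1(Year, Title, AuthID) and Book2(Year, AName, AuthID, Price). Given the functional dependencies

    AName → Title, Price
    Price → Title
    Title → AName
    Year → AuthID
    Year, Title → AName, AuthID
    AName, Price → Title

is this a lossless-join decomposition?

No

Common attributes: Book1 ∩ Book2 = {Year, AuthID}.
No dependency enlarges {Year, AuthID}, so (Year, AuthID)⁺ = {Year, AuthID}.
The closure contains neither all of Book1 = {Year, Title, AuthID} nor all of Book2 = {Year, AName, AuthID, Price}, so the common attributes are not a superkey of either fragment. The join is lossy.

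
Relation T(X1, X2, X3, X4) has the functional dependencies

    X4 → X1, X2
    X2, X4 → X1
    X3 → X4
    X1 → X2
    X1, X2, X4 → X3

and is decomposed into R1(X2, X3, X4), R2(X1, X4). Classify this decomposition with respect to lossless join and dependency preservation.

Lossless test: (X4)⁺ = {X1, X2, X3, X4}, which contains all of one fragment — lossless.
Dependency preservation: the restricted closure of {X1} across the fragments never reaches {X2}, so X1 → X2 cannot be enforced without a join — not preserved.

lossless but not dependency-preserving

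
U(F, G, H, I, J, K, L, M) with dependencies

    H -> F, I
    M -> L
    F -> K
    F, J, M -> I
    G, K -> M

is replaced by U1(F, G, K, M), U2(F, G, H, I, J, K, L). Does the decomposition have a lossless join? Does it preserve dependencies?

Lossless test: (F, G, K)⁺ = {F, G, K, L, M}, which contains all of one fragment — lossless.
Dependency preservation: the restricted closure of {M} across the fragments never reaches {L}, so M → L cannot be enforced without a join — not preserved.

lossless but not dependency-preserving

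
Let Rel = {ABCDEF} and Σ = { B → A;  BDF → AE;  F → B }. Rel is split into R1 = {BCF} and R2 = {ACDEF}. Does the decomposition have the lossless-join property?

Common attributes: R1 ∩ R2 = {CF}.
Closure of {CF}: F → B applies, adding B; B → A applies, adding A. So (CF)⁺ = {ABCF}.
This closure contains every attribute of R1, so R1 ∩ R2 → R1. The join is lossless.

Yes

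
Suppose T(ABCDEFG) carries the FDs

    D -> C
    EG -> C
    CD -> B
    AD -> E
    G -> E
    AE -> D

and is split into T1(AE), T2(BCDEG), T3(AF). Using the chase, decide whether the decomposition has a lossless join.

No

Chase test. Columns are ABCDEFG; row i has aⱼ where attribute j ∈ Ti, else bᵢⱼ.
Initial tableau (one row per fragment):
  row 1: a1 b12 b13 b14 a5 b16 b17
  row 2: b21 a2 a3 a4 a5 b26 a7
  row 3: a1 b32 b33 b34 b35 a6 b37
No row becomes fully distinguished — the join is lossy.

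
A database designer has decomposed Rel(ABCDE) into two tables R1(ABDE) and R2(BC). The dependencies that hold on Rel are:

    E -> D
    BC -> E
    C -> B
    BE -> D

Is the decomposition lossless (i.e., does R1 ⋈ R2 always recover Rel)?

No

Common attributes: R1 ∩ R2 = {B}.
No dependency enlarges {B}, so (B)⁺ = {B}.
The closure contains neither all of R1 = {ABDE} nor all of R2 = {BC}, so the common attributes are not a superkey of either fragment. The join is lossy.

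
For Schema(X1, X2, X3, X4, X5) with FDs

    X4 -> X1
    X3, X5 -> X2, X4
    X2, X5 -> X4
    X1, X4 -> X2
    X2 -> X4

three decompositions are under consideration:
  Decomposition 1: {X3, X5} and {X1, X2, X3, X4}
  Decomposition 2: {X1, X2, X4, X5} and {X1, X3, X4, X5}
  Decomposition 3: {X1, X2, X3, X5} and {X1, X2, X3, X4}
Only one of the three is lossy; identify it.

Decomposition 1: common = {X3}, closure = {X3} → lossy.
Decomposition 2: common = {X1, X4, X5}, closure = {X1, X2, X4, X5} → lossless.
Decomposition 3: common = {X1, X2, X3}, closure = {X1, X2, X3, X4} → lossless.

Decomposition 1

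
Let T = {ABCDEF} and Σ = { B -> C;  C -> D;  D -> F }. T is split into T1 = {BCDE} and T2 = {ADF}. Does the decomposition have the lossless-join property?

Common attributes: T1 ∩ T2 = {D}.
Closure of {D}: D → F applies, adding F. So (D)⁺ = {DF}.
The closure contains neither all of T1 = {BCDE} nor all of T2 = {ADF}, so the common attributes are not a superkey of either fragment. The join is lossy.

No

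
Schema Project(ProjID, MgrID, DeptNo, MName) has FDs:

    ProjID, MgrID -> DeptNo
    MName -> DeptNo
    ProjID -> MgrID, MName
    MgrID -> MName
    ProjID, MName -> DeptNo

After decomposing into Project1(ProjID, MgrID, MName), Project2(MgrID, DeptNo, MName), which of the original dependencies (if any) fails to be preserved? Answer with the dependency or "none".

ProjID, MgrID → DeptNo: restricted closure across fragments reaches DeptNo.
MName → DeptNo lies within Project2.
ProjID → MgrID, MName lies within Project1.
MgrID → MName lies within Project1.
ProjID, MName → DeptNo: restricted closure across fragments reaches DeptNo.
Every dependency is enforceable on the fragments, so the decomposition is dependency-preserving.

none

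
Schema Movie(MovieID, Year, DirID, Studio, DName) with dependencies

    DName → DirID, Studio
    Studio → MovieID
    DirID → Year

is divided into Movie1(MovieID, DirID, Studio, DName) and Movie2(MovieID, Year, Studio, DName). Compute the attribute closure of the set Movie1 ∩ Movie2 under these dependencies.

MovieID, Year, DirID, Studio, DName

Movie1 ∩ Movie2 = {MovieID, Studio, DName}.
DName → DirID, Studio applies, adding DirID
DirID → Year applies, adding Year
Closure: {MovieID, Year, DirID, Studio, DName}.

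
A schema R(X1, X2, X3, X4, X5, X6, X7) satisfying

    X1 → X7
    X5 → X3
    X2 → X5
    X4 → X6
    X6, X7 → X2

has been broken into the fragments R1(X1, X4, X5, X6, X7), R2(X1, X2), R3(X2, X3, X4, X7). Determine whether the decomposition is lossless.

Yes

Chase test. Columns are X1, X2, X3, X4, X5, X6, X7; row i has aⱼ where attribute j ∈ Ri, else bᵢⱼ.
Initial tableau (one row per fragment):
  row 1: a1 b12 b13 a4 a5 a6 a7
  row 2: a1 a2 b23 b24 b25 b26 b27
  row 3: b31 a2 a3 a4 b35 b36 a7
Rows 1 and 2 agree on X1; apply X1→X7 and equate their X7 entries.
Rows 2 and 3 agree on X2; apply X2→X5 and equate their X5 entries.
Rows 1 and 3 agree on X4; apply X4→X6 and equate their X6 entries.
Rows 1 and 3 agree on X6, X7; apply X6, X7→X2 and equate their X2 entries.
Rows 2 and 3 agree on X5; apply X5→X3 and equate their X3 entries.
Rows 1 and 2 agree on X2; apply X2→X5 and equate their X5 entries.
Rows 1 and 2 agree on X5; apply X5→X3 and equate their X3 entries.
Row 1 is now all distinguished symbols — the join is lossless.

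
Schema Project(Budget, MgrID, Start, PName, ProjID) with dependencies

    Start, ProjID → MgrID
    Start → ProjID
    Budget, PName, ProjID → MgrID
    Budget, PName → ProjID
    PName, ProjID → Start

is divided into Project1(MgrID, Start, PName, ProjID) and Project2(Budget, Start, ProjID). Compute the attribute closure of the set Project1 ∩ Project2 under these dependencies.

Project1 ∩ Project2 = {Start, ProjID}.
Start, ProjID → MgrID applies, adding MgrID
Closure: {MgrID, Start, ProjID}.

MgrID, Start, ProjID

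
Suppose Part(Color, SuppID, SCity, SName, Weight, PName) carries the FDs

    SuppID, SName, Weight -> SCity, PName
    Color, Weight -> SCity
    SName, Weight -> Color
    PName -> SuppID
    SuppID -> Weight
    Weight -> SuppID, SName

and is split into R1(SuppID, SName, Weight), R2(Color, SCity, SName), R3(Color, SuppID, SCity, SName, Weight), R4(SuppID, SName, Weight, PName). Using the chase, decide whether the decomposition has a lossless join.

Chase test. Columns are Color, SuppID, SCity, SName, Weight, PName; row i has aⱼ where attribute j ∈ Ri, else bᵢⱼ.
Initial tableau (one row per fragment):
  row 1: b11 a2 b13 a4 a5 b16
  row 2: a1 b22 a3 a4 b25 b26
  row 3: a1 a2 a3 a4 a5 b36
  row 4: b41 a2 b43 a4 a5 a6
Rows 1 and 3 agree on SuppID, SName, Weight; apply SuppID, SName, Weight→SCity, PName and equate their SCity, PName entries.
Rows 1 and 4 agree on SuppID, SName, Weight; apply SuppID, SName, Weight→SCity, PName and equate their SCity, PName entries.
Rows 1 and 3 agree on SName, Weight; apply SName, Weight→Color and equate their Color entries.
Rows 1 and 4 agree on SName, Weight; apply SName, Weight→Color and equate their Color entries.
Row 1 is now all distinguished symbols — the join is lossless.

Yes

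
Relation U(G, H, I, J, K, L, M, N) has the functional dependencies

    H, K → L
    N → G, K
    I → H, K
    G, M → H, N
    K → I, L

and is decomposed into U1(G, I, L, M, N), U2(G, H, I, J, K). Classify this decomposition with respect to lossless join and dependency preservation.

Lossless test: (G, I)⁺ = {G, H, I, K, L}, which is a superkey of neither fragment — lossy.
Dependency preservation: H, K → L; N → G, K; G, M → H, N; K → I, L are not contained in any single fragment, but the restricted closure of each left-hand side across the fragments still reaches the right-hand side; the remaining FDs each lie inside some fragment. All dependencies are preserved.

lossy but dependency-preserving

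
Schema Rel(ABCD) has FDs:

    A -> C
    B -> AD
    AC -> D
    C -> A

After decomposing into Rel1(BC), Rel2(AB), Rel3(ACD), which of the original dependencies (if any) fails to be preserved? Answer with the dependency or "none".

none

A → C lies within Rel3.
B → AD: restricted closure across fragments reaches AD.
AC → D lies within Rel3.
C → A lies within Rel3.
Every dependency is enforceable on the fragments, so the decomposition is dependency-preserving.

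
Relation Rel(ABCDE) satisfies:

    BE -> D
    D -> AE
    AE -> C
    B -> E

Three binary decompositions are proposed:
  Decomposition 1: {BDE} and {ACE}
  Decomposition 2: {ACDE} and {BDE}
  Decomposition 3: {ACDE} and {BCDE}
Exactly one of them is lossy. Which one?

Decomposition 1: common = {E}, closure = {E} → lossy.
Decomposition 2: common = {DE}, closure = {ACDE} → lossless.
Decomposition 3: common = {CDE}, closure = {ACDE} → lossless.

Decomposition 1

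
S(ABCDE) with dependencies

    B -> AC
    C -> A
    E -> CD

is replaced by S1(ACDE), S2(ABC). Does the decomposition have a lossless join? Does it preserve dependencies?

lossy but dependency-preserving

Lossless test: (AC)⁺ = {AC}, which is a superkey of neither fragment — lossy.
Dependency preservation: every FD's attributes lie within a single fragment, so each can be enforced locally — preserved.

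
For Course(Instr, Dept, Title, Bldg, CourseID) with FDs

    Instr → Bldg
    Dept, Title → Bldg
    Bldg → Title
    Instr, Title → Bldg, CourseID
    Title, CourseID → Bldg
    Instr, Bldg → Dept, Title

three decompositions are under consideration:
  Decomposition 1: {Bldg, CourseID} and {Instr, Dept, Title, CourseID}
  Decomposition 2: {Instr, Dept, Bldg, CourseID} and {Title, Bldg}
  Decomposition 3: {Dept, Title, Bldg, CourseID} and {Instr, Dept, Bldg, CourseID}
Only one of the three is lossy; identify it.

Decomposition 1: common = {CourseID}, closure = {CourseID} → lossy.
Decomposition 2: common = {Bldg}, closure = {Title, Bldg} → lossless.
Decomposition 3: common = {Dept, Bldg, CourseID}, closure = {Dept, Title, Bldg, CourseID} → lossless.

Decomposition 1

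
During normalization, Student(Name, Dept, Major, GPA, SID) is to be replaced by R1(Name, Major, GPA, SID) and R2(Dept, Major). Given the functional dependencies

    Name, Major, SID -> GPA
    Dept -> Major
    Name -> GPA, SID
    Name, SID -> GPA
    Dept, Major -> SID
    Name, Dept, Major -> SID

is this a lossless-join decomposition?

Common attributes: R1 ∩ R2 = {Major}.
No dependency enlarges {Major}, so (Major)⁺ = {Major}.
The closure contains neither all of R1 = {Name, Major, GPA, SID} nor all of R2 = {Dept, Major}, so the common attributes are not a superkey of either fragment. The join is lossy.

No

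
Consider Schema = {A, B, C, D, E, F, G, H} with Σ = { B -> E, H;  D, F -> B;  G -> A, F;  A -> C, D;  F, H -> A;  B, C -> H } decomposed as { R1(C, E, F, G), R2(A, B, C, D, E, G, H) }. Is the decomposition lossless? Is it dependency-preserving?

lossless but not dependency-preserving

Lossless test: (C, E, G)⁺ = {A, B, C, D, E, F, G, H}, which contains all of one fragment — lossless.
Dependency preservation: the restricted closure of {D, F} across the fragments never reaches {B}, so D, F → B cannot be enforced without a join — not preserved.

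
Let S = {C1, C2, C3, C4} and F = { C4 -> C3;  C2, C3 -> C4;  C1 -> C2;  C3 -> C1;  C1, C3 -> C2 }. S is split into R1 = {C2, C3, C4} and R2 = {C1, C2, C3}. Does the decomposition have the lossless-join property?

Yes

Common attributes: R1 ∩ R2 = {C2, C3}.
Closure of {C2, C3}: C2, C3 → C4 applies, adding C4; C3 → C1 applies, adding C1. So (C2, C3)⁺ = {C1, C2, C3, C4}.
This closure contains every attribute of R1, so R1 ∩ R2 → R1. The join is lossless.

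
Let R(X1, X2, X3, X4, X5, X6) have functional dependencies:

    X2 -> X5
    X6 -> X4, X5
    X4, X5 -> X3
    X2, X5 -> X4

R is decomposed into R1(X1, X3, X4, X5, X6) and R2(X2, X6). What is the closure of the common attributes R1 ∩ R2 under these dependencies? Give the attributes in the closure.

R1 ∩ R2 = {X6}.
X6 → X4, X5 applies, adding X4, X5
X4, X5 → X3 applies, adding X3
Closure: {X3, X4, X5, X6}.

X3, X4, X5, X6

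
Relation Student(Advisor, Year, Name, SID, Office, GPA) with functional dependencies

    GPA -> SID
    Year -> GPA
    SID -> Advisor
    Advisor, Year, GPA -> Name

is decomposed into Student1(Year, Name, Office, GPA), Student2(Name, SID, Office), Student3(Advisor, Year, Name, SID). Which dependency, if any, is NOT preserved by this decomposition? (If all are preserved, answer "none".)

Check GPA → SID: no single fragment contains all of {SID, GPA}, and the restricted closure of {GPA} across the fragments never reaches {SID}.
Year → GPA is preserved.
SID → Advisor is preserved.
Advisor, Year, GPA → Name is preserved.

GPA -> SID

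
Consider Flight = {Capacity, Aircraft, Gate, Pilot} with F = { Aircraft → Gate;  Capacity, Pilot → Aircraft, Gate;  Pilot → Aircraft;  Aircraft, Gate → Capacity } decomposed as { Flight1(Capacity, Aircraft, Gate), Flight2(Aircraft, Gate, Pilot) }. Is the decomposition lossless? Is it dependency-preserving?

Lossless test: (Aircraft, Gate)⁺ = {Capacity, Aircraft, Gate}, which contains all of one fragment — lossless.
Dependency preservation: Capacity, Pilot → Aircraft, Gate is not contained in any single fragment, but the restricted closure of its left-hand side across the fragments still reaches the right-hand side; the remaining FDs each lie inside some fragment. All dependencies are preserved.

lossless and dependency-preserving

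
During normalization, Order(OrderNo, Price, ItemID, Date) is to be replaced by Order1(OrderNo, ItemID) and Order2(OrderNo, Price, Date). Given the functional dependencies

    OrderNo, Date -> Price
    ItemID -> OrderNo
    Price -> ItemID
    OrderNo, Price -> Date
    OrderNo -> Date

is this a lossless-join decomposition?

Yes

Common attributes: Order1 ∩ Order2 = {OrderNo}.
Closure of {OrderNo}: OrderNo → Date applies, adding Date; OrderNo, Date → Price applies, adding Price; Price → ItemID applies, adding ItemID. So (OrderNo)⁺ = {OrderNo, Price, ItemID, Date}.
This closure contains every attribute of Order1, so Order1 ∩ Order2 → Order1. The join is lossless.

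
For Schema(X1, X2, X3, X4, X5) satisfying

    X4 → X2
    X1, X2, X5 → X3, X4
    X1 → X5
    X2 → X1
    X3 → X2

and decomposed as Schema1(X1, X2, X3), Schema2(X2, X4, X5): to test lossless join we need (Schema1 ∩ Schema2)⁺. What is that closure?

X1, X2, X3, X4, X5

Schema1 ∩ Schema2 = {X2}.
X2 → X1 applies, adding X1
X1 → X5 applies, adding X5
X1, X2, X5 → X3, X4 applies, adding X3, X4
Closure: {X1, X2, X3, X4, X5}.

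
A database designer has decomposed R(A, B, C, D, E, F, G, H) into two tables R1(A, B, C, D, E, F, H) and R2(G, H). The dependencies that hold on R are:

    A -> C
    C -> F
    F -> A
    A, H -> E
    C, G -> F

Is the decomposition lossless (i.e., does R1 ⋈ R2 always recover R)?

No

Common attributes: R1 ∩ R2 = {H}.
No dependency enlarges {H}, so (H)⁺ = {H}.
The closure contains neither all of R1 = {A, B, C, D, E, F, H} nor all of R2 = {G, H}, so the common attributes are not a superkey of either fragment. The join is lossy.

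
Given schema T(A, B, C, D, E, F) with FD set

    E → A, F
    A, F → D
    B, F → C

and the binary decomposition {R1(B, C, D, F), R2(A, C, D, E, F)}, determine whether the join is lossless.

Common attributes: R1 ∩ R2 = {C, D, F}.
No dependency enlarges {C, D, F}, so (C, D, F)⁺ = {C, D, F}.
The closure contains neither all of R1 = {B, C, D, F} nor all of R2 = {A, C, D, E, F}, so the common attributes are not a superkey of either fragment. The join is lossy.

No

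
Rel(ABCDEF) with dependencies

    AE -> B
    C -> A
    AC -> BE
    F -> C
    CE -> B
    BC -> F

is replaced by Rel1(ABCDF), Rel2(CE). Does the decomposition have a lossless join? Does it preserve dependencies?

lossless but not dependency-preserving

Lossless test: (C)⁺ = {ABCEF}, which contains all of one fragment — lossless.
Dependency preservation: the restricted closure of {AE} across the fragments never reaches {B}, so AE → B cannot be enforced without a join — not preserved.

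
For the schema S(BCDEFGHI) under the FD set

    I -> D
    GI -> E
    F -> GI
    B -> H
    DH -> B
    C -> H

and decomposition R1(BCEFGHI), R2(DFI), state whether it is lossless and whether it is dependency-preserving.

Lossless test: (FI)⁺ = {DEFGI}, which contains all of one fragment — lossless.
Dependency preservation: the restricted closure of {DH} across the fragments never reaches {B}, so DH → B cannot be enforced without a join — not preserved.

lossless but not dependency-preserving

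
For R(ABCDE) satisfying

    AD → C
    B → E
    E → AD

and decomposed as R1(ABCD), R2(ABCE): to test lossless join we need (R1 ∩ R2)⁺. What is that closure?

ABCDE

R1 ∩ R2 = {ABC}.
B → E applies, adding E
E → AD applies, adding D
Closure: {ABCDE}.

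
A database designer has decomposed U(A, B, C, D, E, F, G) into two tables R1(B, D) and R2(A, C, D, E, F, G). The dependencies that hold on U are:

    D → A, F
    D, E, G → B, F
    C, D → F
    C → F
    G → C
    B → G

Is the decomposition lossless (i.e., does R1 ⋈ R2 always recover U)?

No

Common attributes: R1 ∩ R2 = {D}.
Closure of {D}: D → A, F applies, adding A, F. So (D)⁺ = {A, D, F}.
The closure contains neither all of R1 = {B, D} nor all of R2 = {A, C, D, E, F, G}, so the common attributes are not a superkey of either fragment. The join is lossy.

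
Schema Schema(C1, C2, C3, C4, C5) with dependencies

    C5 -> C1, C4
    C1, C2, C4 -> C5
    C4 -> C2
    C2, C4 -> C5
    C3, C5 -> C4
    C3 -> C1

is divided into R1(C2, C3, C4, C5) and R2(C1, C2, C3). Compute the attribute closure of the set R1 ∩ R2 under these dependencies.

C1, C2, C3

R1 ∩ R2 = {C2, C3}.
C3 → C1 applies, adding C1
Closure: {C1, C2, C3}.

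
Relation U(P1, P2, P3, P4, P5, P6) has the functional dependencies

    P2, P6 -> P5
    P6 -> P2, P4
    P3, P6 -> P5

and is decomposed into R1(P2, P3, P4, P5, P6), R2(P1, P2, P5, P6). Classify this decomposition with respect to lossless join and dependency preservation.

Lossless test: (P2, P5, P6)⁺ = {P2, P4, P5, P6}, which is a superkey of neither fragment — lossy.
Dependency preservation: every FD's attributes lie within a single fragment, so each can be enforced locally — preserved.

lossy but dependency-preserving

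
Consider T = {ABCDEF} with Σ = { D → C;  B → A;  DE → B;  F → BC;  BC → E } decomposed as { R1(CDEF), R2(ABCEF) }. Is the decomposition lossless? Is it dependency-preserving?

Lossless test: (CEF)⁺ = {ABCEF}, which contains all of one fragment — lossless.
Dependency preservation: the restricted closure of {DE} across the fragments never reaches {B}, so DE → B cannot be enforced without a join — not preserved.

lossless but not dependency-preserving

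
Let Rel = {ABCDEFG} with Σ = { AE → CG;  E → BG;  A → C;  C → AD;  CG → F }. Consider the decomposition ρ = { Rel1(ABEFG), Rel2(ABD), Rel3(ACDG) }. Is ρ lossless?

Chase test. Columns are ABCDEFG; row i has aⱼ where attribute j ∈ Reli, else bᵢⱼ.
Initial tableau (one row per fragment):
  row 1: a1 a2 b13 b14 a5 a6 a7
  row 2: a1 a2 b23 a4 b25 b26 b27
  row 3: a1 b32 a3 a4 b35 b36 a7
Rows 1 and 2 agree on A; apply A→C and equate their C entries.
Rows 1 and 3 agree on A; apply A→C and equate their C entries.
Rows 1 and 2 agree on C; apply C→AD and equate their AD entries.
Rows 1 and 3 agree on CG; apply CG→F and equate their F entries.
Row 1 is now all distinguished symbols — the join is lossless.

Yes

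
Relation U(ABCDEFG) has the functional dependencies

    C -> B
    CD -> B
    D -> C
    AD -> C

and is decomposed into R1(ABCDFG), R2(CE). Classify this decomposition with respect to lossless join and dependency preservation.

Lossless test: (C)⁺ = {BC}, which is a superkey of neither fragment — lossy.
Dependency preservation: every FD's attributes lie within a single fragment, so each can be enforced locally — preserved.

lossy but dependency-preserving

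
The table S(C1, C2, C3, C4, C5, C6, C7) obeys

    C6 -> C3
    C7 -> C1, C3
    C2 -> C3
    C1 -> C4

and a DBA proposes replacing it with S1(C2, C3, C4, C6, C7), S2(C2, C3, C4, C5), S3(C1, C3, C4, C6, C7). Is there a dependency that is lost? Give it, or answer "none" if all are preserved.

C6 → C3 lies within S1.
C7 → C1, C3 lies within S3.
C2 → C3 lies within S1.
C1 → C4 lies within S3.
Every dependency is enforceable on the fragments, so the decomposition is dependency-preserving.

none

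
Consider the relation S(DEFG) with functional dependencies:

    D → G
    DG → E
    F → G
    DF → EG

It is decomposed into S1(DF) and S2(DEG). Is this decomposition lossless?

Yes

Common attributes: S1 ∩ S2 = {D}.
Closure of {D}: D → G applies, adding G; DG → E applies, adding E. So (D)⁺ = {DEG}.
This closure contains every attribute of S2, so S1 ∩ S2 → S2. The join is lossless.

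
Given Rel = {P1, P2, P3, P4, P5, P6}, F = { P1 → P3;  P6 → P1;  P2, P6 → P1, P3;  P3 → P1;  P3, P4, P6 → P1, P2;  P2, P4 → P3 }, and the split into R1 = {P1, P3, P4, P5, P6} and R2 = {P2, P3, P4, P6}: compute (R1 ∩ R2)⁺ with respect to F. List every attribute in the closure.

R1 ∩ R2 = {P3, P4, P6}.
P6 → P1 applies, adding P1
P3, P4, P6 → P1, P2 applies, adding P2
Closure: {P1, P2, P3, P4, P6}.

P1, P2, P3, P4, P6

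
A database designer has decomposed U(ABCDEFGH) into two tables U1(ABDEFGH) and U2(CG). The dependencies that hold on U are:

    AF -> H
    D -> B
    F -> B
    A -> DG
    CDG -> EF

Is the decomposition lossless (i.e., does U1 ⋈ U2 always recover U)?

No

Common attributes: U1 ∩ U2 = {G}.
No dependency enlarges {G}, so (G)⁺ = {G}.
The closure contains neither all of U1 = {ABDEFGH} nor all of U2 = {CG}, so the common attributes are not a superkey of either fragment. The join is lossy.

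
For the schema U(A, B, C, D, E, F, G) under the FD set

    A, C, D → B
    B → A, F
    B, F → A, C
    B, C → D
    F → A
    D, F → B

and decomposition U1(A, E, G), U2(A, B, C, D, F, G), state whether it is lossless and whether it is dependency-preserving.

lossy but dependency-preserving

Lossless test: (A, G)⁺ = {A, G}, which is a superkey of neither fragment — lossy.
Dependency preservation: every FD's attributes lie within a single fragment, so each can be enforced locally — preserved.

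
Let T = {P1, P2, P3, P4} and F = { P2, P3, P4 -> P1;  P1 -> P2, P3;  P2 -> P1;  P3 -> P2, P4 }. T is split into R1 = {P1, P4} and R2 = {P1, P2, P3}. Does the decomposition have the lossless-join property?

Yes

Common attributes: R1 ∩ R2 = {P1}.
Closure of {P1}: P1 → P2, P3 applies, adding P2, P3; P3 → P2, P4 applies, adding P4. So (P1)⁺ = {P1, P2, P3, P4}.
This closure contains every attribute of R1, so R1 ∩ R2 → R1. The join is lossless.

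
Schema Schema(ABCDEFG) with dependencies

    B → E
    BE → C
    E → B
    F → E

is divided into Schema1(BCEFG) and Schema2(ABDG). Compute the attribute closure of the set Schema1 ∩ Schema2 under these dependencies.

Schema1 ∩ Schema2 = {BG}.
B → E applies, adding E
BE → C applies, adding C
Closure: {BCEG}.

BCEG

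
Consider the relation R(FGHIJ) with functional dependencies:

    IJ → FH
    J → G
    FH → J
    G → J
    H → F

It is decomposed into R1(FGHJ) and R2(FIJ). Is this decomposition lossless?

Common attributes: R1 ∩ R2 = {FJ}.
Closure of {FJ}: J → G applies, adding G. So (FJ)⁺ = {FGJ}.
The closure contains neither all of R1 = {FGHJ} nor all of R2 = {FIJ}, so the common attributes are not a superkey of either fragment. The join is lossy.

No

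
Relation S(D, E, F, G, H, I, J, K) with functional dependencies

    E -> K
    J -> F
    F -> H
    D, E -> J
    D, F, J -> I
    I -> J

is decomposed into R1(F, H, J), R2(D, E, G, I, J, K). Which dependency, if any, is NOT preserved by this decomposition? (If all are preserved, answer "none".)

none

E → K lies within R2.
J → F lies within R1.
F → H lies within R1.
D, E → J lies within R2.
D, F, J → I: restricted closure across fragments reaches I.
I → J lies within R2.
Every dependency is enforceable on the fragments, so the decomposition is dependency-preserving.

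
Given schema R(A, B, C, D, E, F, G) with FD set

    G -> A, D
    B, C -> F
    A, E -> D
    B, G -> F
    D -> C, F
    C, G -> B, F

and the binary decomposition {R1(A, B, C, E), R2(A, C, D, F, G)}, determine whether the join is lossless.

Common attributes: R1 ∩ R2 = {A, C}.
No dependency enlarges {A, C}, so (A, C)⁺ = {A, C}.
The closure contains neither all of R1 = {A, B, C, E} nor all of R2 = {A, C, D, F, G}, so the common attributes are not a superkey of either fragment. The join is lossy.

No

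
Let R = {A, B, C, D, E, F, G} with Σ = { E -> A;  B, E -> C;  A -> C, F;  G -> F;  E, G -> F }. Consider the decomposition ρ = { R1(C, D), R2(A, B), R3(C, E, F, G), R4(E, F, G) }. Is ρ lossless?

No

Chase test. Columns are A, B, C, D, E, F, G; row i has aⱼ where attribute j ∈ Ri, else bᵢⱼ.
Initial tableau (one row per fragment):
  row 1: b11 b12 a3 a4 b15 b16 b17
  row 2: a1 a2 b23 b24 b25 b26 b27
  row 3: b31 b32 a3 b34 a5 a6 a7
  row 4: b41 b42 b43 b44 a5 a6 a7
Rows 3 and 4 agree on E; apply E→A and equate their A entries.
Rows 3 and 4 agree on A; apply A→C, F and equate their C, F entries.
No row becomes fully distinguished — the join is lossy.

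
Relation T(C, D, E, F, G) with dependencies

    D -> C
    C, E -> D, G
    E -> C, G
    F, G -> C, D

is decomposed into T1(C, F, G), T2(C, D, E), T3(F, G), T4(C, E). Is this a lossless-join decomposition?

No

Chase test. Columns are C, D, E, F, G; row i has aⱼ where attribute j ∈ Ti, else bᵢⱼ.
Initial tableau (one row per fragment):
  row 1: a1 b12 b13 a4 a5
  row 2: a1 a2 a3 b24 b25
  row 3: b31 b32 b33 a4 a5
  row 4: a1 b42 a3 b44 b45
Rows 2 and 4 agree on C, E; apply C, E→D, G and equate their D, G entries.
Rows 1 and 3 agree on F, G; apply F, G→C, D and equate their C, D entries.
No row becomes fully distinguished — the join is lossy.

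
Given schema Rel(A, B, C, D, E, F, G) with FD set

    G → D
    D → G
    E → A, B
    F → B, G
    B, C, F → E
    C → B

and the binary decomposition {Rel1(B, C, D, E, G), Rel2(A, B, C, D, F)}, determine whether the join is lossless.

Common attributes: Rel1 ∩ Rel2 = {B, C, D}.
Closure of {B, C, D}: D → G applies, adding G. So (B, C, D)⁺ = {B, C, D, G}.
The closure contains neither all of Rel1 = {B, C, D, E, G} nor all of Rel2 = {A, B, C, D, F}, so the common attributes are not a superkey of either fragment. The join is lossy.

No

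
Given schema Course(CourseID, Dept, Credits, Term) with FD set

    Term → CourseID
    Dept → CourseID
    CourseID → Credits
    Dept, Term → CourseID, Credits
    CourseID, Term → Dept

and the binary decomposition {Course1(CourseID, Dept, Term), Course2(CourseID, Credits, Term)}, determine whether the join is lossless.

Yes

Common attributes: Course1 ∩ Course2 = {CourseID, Term}.
Closure of {CourseID, Term}: CourseID → Credits applies, adding Credits; CourseID, Term → Dept applies, adding Dept. So (CourseID, Term)⁺ = {CourseID, Dept, Credits, Term}.
This closure contains every attribute of Course1, so Course1 ∩ Course2 → Course1. The join is lossless.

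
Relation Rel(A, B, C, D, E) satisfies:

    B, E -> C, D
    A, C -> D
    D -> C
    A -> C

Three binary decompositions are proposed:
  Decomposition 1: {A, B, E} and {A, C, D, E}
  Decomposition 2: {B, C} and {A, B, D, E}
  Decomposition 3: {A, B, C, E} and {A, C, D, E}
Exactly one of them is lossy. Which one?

Decomposition 2

Decomposition 1: common = {A, E}, closure = {A, C, D, E} → lossless.
Decomposition 2: common = {B}, closure = {B} → lossy.
Decomposition 3: common = {A, C, E}, closure = {A, C, D, E} → lossless.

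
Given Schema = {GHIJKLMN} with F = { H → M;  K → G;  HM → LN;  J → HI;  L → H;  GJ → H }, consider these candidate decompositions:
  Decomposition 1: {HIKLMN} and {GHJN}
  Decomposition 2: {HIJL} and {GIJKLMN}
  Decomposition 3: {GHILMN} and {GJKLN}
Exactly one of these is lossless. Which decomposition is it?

Decomposition 1: common = {HN}, closure = {HLMN} → lossy.
Decomposition 2: common = {IJL}, closure = {HIJLMN} → lossless.
Decomposition 3: common = {GLN}, closure = {GHLMN} → lossy.

Decomposition 2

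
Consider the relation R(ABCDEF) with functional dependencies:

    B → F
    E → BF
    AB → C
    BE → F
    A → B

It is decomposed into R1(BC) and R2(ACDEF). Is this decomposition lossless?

No

Common attributes: R1 ∩ R2 = {C}.
No dependency enlarges {C}, so (C)⁺ = {C}.
The closure contains neither all of R1 = {BC} nor all of R2 = {ACDEF}, so the common attributes are not a superkey of either fragment. The join is lossy.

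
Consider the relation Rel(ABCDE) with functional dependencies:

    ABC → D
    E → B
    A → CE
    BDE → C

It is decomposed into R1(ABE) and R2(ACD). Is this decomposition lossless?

Yes

Common attributes: R1 ∩ R2 = {A}.
Closure of {A}: A → CE applies, adding CE; E → B applies, adding B; ABC → D applies, adding D. So (A)⁺ = {ABCDE}.
This closure contains every attribute of R1, so R1 ∩ R2 → R1. The join is lossless.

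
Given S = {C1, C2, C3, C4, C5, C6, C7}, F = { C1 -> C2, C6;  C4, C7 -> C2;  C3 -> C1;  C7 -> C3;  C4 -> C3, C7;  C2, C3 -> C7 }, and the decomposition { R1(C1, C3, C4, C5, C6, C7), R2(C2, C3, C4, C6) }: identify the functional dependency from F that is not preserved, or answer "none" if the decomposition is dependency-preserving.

Check C1 → C2, C6: no single fragment contains all of {C1, C2, C6}, and the restricted closure of {C1} across the fragments never reaches {C2, C6}.
C4, C7 → C2 is preserved.
C3 → C1 is preserved.
C7 → C3 is preserved.
C4 → C3, C7 is preserved.
C2, C3 → C7 is preserved.

C1 -> C2, C6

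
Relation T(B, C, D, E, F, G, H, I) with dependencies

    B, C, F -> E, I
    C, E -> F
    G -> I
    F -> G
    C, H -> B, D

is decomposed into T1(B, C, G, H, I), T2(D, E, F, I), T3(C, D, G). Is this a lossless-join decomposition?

No

Chase test. Columns are B, C, D, E, F, G, H, I; row i has aⱼ where attribute j ∈ Ti, else bᵢⱼ.
Initial tableau (one row per fragment):
  row 1: a1 a2 b13 b14 b15 a6 a7 a8
  row 2: b21 b22 a3 a4 a5 b26 b27 a8
  row 3: b31 a2 a3 b34 b35 a6 b37 b38
Rows 1 and 3 agree on G; apply G→I and equate their I entries.
No row becomes fully distinguished — the join is lossy.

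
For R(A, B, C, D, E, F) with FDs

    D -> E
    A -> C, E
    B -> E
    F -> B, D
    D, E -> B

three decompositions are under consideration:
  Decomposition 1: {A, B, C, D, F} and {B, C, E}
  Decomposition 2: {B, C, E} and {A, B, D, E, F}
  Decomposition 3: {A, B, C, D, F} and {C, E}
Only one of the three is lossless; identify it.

Decomposition 1: common = {B, C}, closure = {B, C, E} → lossless.
Decomposition 2: common = {B, E}, closure = {B, E} → lossy.
Decomposition 3: common = {C}, closure = {C} → lossy.

Decomposition 1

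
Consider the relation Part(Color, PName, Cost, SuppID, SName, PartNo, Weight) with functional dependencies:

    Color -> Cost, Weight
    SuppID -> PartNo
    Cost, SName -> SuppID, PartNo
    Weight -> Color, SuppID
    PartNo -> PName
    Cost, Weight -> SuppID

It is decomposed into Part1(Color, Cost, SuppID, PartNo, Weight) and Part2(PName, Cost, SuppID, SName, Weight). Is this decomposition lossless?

Yes

Common attributes: Part1 ∩ Part2 = {Cost, SuppID, Weight}.
Closure of {Cost, SuppID, Weight}: SuppID → PartNo applies, adding PartNo; Weight → Color, SuppID applies, adding Color; PartNo → PName applies, adding PName. So (Cost, SuppID, Weight)⁺ = {Color, PName, Cost, SuppID, PartNo, Weight}.
This closure contains every attribute of Part1, so Part1 ∩ Part2 → Part1. The join is lossless.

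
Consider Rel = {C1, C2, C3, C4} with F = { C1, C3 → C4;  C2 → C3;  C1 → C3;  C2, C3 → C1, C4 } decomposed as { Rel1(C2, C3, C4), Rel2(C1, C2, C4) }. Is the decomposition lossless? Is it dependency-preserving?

Lossless test: (C2, C4)⁺ = {C1, C2, C3, C4}, which contains all of one fragment — lossless.
Dependency preservation: the restricted closure of {C1} across the fragments never reaches {C3}, so C1 → C3 cannot be enforced without a join — not preserved.

lossless but not dependency-preserving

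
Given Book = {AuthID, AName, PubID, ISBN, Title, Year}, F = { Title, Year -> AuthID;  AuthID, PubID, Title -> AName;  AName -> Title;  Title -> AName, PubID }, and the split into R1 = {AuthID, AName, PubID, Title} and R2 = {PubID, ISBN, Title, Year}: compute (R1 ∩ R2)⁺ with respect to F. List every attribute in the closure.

R1 ∩ R2 = {PubID, Title}.
Title → AName, PubID applies, adding AName
Closure: {AName, PubID, Title}.

AName, PubID, Title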